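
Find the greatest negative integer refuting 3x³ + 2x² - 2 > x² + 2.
Testing negative integers from -1 downward:
x = -1: LHS = 3·(-1)³ + 2·(-1)² - 2 = -3, RHS = (-1)² + 2 = 3; -3 > 3 — FAILS  ← closest negative counterexample to 0

Answer: x = -1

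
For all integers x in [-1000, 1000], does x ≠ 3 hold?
The claim fails at x = 3:
x = 3: 3 ≠ 3 — FAILS

Because a single integer refutes it, the statement is false.

Answer: False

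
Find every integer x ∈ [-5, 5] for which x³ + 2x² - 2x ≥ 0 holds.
Holds for: {-2, -1, 0, 1, 2, 3, 4, 5}
Fails for: {-5, -4, -3}

Answer: {-2, -1, 0, 1, 2, 3, 4, 5}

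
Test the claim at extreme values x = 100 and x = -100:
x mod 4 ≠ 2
x = 100: LHS = 100 mod 4 = 0; 0 ≠ 2 — holds
x = -100: LHS = (-100) mod 4 = 0; 0 ≠ 2 — holds

Answer: Yes, holds for both x = 100 and x = -100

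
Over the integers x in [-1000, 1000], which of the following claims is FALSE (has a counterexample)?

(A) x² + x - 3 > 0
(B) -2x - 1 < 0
(A) x = 0: LHS = 0² + 0 - 3 = -3; -3 > 0 — FAILS
(B) x = -1: LHS = -2·(-1) - 1 = 1; 1 < 0 — FAILS

Answer: Both A and B are false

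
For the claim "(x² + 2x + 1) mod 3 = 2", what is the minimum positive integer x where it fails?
Testing positive integers:
x = 1: LHS = (1² + 2·1 + 1) mod 3 = 4 mod 3 = 1; 1 = 2 — FAILS  ← smallest positive counterexample

Answer: x = 1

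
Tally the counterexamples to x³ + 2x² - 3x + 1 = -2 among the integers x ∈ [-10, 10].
Counterexamples in [-10, 10]: {-10, -9, -8, -7, -6, -5, -4, -3, -2, -1, 0, 1, 2, 3, 4, 5, 6, 7, 8, 9, 10}.

Counting them gives 21 values.

Answer: 21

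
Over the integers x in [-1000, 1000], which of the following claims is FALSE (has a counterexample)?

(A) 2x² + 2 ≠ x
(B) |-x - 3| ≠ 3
(A) Over all integers in [-1000, 1000], LHS − RHS is always positive; it is smallest at x = 0, where it equals 2:
x = 0: LHS = 2·0² + 2 = 2; 2 ≠ 0 — holds
At the ends of the range:
x = -1000: LHS = 2·(-1000)² + 2 = 2000002; 2000002 ≠ -1000 — holds
x = 1000: LHS = 2·1000² + 2 = 2000002; 2000002 ≠ 1000 — holds
Hence LHS − RHS is never 0, i.e. the two sides are never equal, so the relation holds for every integer in [-1000, 1000].

(B) x = 0: LHS = |-0 - 3| = |-3| = 3; 3 ≠ 3 — FAILS

Only (B) has a counterexample.

Answer: B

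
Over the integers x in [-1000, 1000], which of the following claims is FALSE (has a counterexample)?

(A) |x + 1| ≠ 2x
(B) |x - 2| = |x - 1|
(A) x = 1: LHS = |1 + 1| = |2| = 2, RHS = 2·1 = 2; 2 ≠ 2 — FAILS
(B) x = 0: LHS = |0 - 2| = |-2| = 2, RHS = |0 - 1| = |-1| = 1; 2 = 1 — FAILS

Answer: Both A and B are false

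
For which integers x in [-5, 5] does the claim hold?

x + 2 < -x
Holds for: {-5, -4, -3, -2}
Fails for: {-1, 0, 1, 2, 3, 4, 5}

Answer: {-5, -4, -3, -2}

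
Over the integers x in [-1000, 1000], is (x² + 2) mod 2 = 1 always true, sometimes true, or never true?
Holds at x = 1: LHS = (1² + 2) mod 2 = 3 mod 2 = 1; 1 = 1 — holds
Fails at x = 0: LHS = (0² + 2) mod 2 = 2 mod 2 = 0; 0 = 1 — FAILS
It is satisfied by some integers in the range but not all.

Answer: Sometimes true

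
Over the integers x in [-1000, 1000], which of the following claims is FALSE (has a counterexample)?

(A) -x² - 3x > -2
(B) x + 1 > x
(A) x = 1: LHS = -1² - 3·1 = -4; -4 > -2 — FAILS

(B) Over all integers in [-1000, 1000], LHS − RHS is smallest at x = 0, where it equals 1:
x = 0: LHS = 0 + 1 = 1; 1 > 0 — holds
At the ends of the range:
x = -1000: LHS = (-1000) + 1 = -999; -999 > -1000 — holds
x = 1000: LHS = 1000 + 1 = 1001; 1001 > 1000 — holds
Hence LHS − RHS is never zero or negative, i.e. LHS > RHS throughout, so the relation holds for every integer in [-1000, 1000].

Only (A) has a counterexample.

Answer: A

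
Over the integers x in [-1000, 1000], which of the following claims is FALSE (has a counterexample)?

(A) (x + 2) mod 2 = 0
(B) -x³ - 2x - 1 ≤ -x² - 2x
(A) x = 1: LHS = (1 + 2) mod 2 = 3 mod 2 = 1; 1 = 0 — FAILS
(B) x = -1: LHS = -(-1)³ - 2·(-1) - 1 = 2, RHS = -(-1)² - 2·(-1) = 1; 2 ≤ 1 — FAILS

Answer: Both A and B are false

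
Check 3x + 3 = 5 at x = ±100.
x = 100: LHS = 3·100 + 3 = 303; 303 = 5 — FAILS
x = -100: LHS = 3·(-100) + 3 = -297; -297 = 5 — FAILS

Answer: No, fails for both x = 100 and x = -100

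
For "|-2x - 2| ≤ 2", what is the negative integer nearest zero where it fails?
Testing negative integers from -1 downward:
x = -1: LHS = |-2·(-1) - 2| = |0| = 0; 0 ≤ 2 — holds
x = -2: LHS = |-2·(-2) - 2| = |2| = 2; 2 ≤ 2 — holds
x = -3: LHS = |-2·(-3) - 2| = |4| = 4; 4 ≤ 2 — FAILS  ← closest negative counterexample to 0

Answer: x = -3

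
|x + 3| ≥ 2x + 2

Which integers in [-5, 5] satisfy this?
Holds for: {-5, -4, -3, -2, -1, 0, 1}
Fails for: {2, 3, 4, 5}

Answer: {-5, -4, -3, -2, -1, 0, 1}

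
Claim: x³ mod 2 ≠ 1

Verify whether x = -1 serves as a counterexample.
Substitute x = -1 into the relation:
x = -1: LHS = ((-1)³) mod 2 = (-1) mod 2 = 1; 1 ≠ 1 — FAILS

Since the claim fails at x = -1, this value is a counterexample.

Answer: Yes, x = -1 is a counterexample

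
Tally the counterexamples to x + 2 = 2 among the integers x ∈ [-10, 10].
Counterexamples in [-10, 10]: {-10, -9, -8, -7, -6, -5, -4, -3, -2, -1, 1, 2, 3, 4, 5, 6, 7, 8, 9, 10}.

Counting them gives 20 values.

Answer: 20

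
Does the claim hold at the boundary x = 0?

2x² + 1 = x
x = 0: LHS = 2·0² + 1 = 1; 1 = 0 — FAILS

The relation fails at x = 0, so x = 0 is a counterexample.

Answer: No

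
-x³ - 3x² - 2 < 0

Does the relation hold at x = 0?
x = 0: LHS = -0³ - 3·0² - 2 = -2; -2 < 0 — holds

The relation is satisfied at x = 0.

Answer: Yes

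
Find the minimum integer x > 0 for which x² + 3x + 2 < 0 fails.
Testing positive integers:
x = 1: LHS = 1² + 3·1 + 2 = 6; 6 < 0 — FAILS  ← smallest positive counterexample

Answer: x = 1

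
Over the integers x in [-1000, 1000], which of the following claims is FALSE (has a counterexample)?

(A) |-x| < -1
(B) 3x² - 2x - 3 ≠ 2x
(A) x = 0: LHS = |-0| = |0| = 0; 0 < -1 — FAILS

(B) Track d = LHS − RHS over the integers in [-1000, 1000]. Equality would need d = 0, but d changes sign only between consecutive integers, jumping over 0:
x = -1: LHS = 3·(-1)² - 2·(-1) - 3 = 2, RHS = 2·(-1) = -2; 2 ≠ -2 — holds  (d = 4)
x = 0: LHS = 3·0² - 2·0 - 3 = -3, RHS = 2·0 = 0; -3 ≠ 0 — holds  (d = -3)
x = 1: LHS = 3·1² - 2·1 - 3 = -2, RHS = 2·1 = 2; -2 ≠ 2 — holds  (d = -4)
x = 2: LHS = 3·2² - 2·2 - 3 = 5, RHS = 2·2 = 4; 5 ≠ 4 — holds  (d = 1)
Away from these crossings d keeps a constant sign, and checking every integer in [-1000, 1000] confirms d ≠ 0 throughout. Hence the two sides are never equal, so the relation holds for every integer in [-1000, 1000].

Only (A) has a counterexample.

Answer: A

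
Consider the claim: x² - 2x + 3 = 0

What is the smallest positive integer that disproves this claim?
Testing positive integers:
x = 1: LHS = 1² - 2·1 + 3 = 2; 2 = 0 — FAILS  ← smallest positive counterexample

Answer: x = 1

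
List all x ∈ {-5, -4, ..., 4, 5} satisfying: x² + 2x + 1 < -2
Over all integers in [-5, 5], LHS − RHS is smallest at x = -1, where it equals 2:
x = -1: LHS = (-1)² + 2·(-1) + 1 = 0; 0 < -2 — FAILS
At the ends of the range:
x = -5: LHS = (-5)² + 2·(-5) + 1 = 16; 16 < -2 — FAILS
x = 5: LHS = 5² + 2·5 + 1 = 36; 36 < -2 — FAILS
Hence LHS − RHS is never negative, i.e. LHS ≥ RHS throughout, so the claimed relation (<) fails for every integer in [-5, 5].

Answer: None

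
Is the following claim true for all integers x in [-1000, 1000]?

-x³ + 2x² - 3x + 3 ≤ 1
The claim fails at x = 0:
x = 0: LHS = -0³ + 2·0² - 3·0 + 3 = 3; 3 ≤ 1 — FAILS

Because a single integer refutes it, the statement is false.

Answer: False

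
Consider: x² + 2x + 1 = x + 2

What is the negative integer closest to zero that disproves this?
Testing negative integers from -1 downward:
x = -1: LHS = (-1)² + 2·(-1) + 1 = 0, RHS = (-1) + 2 = 1; 0 = 1 — FAILS  ← closest negative counterexample to 0

Answer: x = -1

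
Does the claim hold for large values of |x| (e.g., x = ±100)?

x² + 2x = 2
x = 100: LHS = 100² + 2·100 = 10200; 10200 = 2 — FAILS
x = -100: LHS = (-100)² + 2·(-100) = 9800; 9800 = 2 — FAILS

Answer: No, fails for both x = 100 and x = -100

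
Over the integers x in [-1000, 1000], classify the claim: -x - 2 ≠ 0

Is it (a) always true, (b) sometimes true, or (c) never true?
Holds at x = 0: LHS = -0 - 2 = -2; -2 ≠ 0 — holds
Fails at x = -2: LHS = -(-2) - 2 = 0; 0 ≠ 0 — FAILS
It is satisfied by some integers in the range but not all.

Answer: Sometimes true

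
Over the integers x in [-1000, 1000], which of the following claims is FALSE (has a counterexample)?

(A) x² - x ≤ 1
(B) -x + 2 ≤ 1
(A) x = -1: LHS = (-1)² - (-1) = 2; 2 ≤ 1 — FAILS
(B) x = 0: LHS = -0 + 2 = 2; 2 ≤ 1 — FAILS

Answer: Both A and B are false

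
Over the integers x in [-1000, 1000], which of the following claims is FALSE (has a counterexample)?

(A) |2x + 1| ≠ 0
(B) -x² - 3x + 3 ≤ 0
(A) Over all integers in [-1000, 1000], LHS − RHS is always positive; it is smallest at x = 0, where it equals 1:
x = 0: LHS = |2·0 + 1| = |1| = 1; 1 ≠ 0 — holds
At the ends of the range:
x = -1000: LHS = |2·(-1000) + 1| = |-1999| = 1999; 1999 ≠ 0 — holds
x = 1000: LHS = |2·1000 + 1| = |2001| = 2001; 2001 ≠ 0 — holds
Hence LHS − RHS is never 0, i.e. the two sides are never equal, so the relation holds for every integer in [-1000, 1000].

(B) x = 0: LHS = -0² - 3·0 + 3 = 3; 3 ≤ 0 — FAILS

Only (B) has a counterexample.

Answer: B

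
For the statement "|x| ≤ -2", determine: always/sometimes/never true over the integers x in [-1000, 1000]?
An absolute value is never negative, so the left side is ≥ 0 for every x, while the right side is -2. Tightest case in [-1000, 1000] is x = 0:
x = 0: LHS = |0| = 0; 0 ≤ -2 — FAILS
Hence LHS − RHS is never zero or negative, i.e. LHS > RHS throughout, so the claimed relation (≤) fails for every integer in [-1000, 1000].

No integer in the range satisfies it.

Answer: Never true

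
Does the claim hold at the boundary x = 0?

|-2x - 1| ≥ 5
x = 0: LHS = |-2·0 - 1| = |-1| = 1; 1 ≥ 5 — FAILS

The relation fails at x = 0, so x = 0 is a counterexample.

Answer: No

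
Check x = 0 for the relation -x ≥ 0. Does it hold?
x = 0: LHS = -0 = 0; 0 ≥ 0 — holds

The relation is satisfied at x = 0.

Answer: Yes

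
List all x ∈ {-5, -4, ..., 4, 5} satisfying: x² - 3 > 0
Holds for: {-5, -4, -3, -2, 2, 3, 4, 5}
Fails for: {-1, 0, 1}

Answer: {-5, -4, -3, -2, 2, 3, 4, 5}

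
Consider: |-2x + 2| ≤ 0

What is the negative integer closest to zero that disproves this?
Testing negative integers from -1 downward:
x = -1: LHS = |-2·(-1) + 2| = |4| = 4; 4 ≤ 0 — FAILS  ← closest negative counterexample to 0

Answer: x = -1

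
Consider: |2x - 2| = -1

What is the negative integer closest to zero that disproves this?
Testing negative integers from -1 downward:
x = -1: LHS = |2·(-1) - 2| = |-4| = 4; 4 = -1 — FAILS  ← closest negative counterexample to 0

Answer: x = -1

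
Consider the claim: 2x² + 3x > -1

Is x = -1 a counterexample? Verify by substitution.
Substitute x = -1 into the relation:
x = -1: LHS = 2·(-1)² + 3·(-1) = -1; -1 > -1 — FAILS

Since the claim fails at x = -1, this value is a counterexample.

Answer: Yes, x = -1 is a counterexample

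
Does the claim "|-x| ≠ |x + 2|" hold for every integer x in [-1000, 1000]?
The claim fails at x = -1:
x = -1: LHS = |-(-1)| = |1| = 1, RHS = |(-1) + 2| = |1| = 1; 1 ≠ 1 — FAILS

Because a single integer refutes it, the statement is false.

Answer: False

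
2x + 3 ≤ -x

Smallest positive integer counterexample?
Testing positive integers:
x = 1: LHS = 2·1 + 3 = 5; 5 ≤ -1 — FAILS  ← smallest positive counterexample

Answer: x = 1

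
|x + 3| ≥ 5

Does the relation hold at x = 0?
x = 0: LHS = |0 + 3| = |3| = 3; 3 ≥ 5 — FAILS

The relation fails at x = 0, so x = 0 is a counterexample.

Answer: No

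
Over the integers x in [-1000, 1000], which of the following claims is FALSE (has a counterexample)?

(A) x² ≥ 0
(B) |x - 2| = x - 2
(A) Over all integers in [-1000, 1000], LHS − RHS is smallest at x = 0, where it equals 0:
x = 0: LHS = 0² = 0; 0 ≥ 0 — holds
At the ends of the range:
x = -1000: LHS = (-1000)² = 1000000; 1000000 ≥ 0 — holds
x = 1000: LHS = 1000² = 1000000; 1000000 ≥ 0 — holds
Hence LHS − RHS is never negative, i.e. LHS ≥ RHS throughout, so the relation holds for every integer in [-1000, 1000].

(B) x = 0: LHS = |0 - 2| = |-2| = 2, RHS = 0 - 2 = -2; 2 = -2 — FAILS

Only (B) has a counterexample.

Answer: B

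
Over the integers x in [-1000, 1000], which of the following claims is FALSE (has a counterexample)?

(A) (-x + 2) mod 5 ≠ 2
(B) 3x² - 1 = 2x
(A) x = 0: LHS = (-0 + 2) mod 5 = 2 mod 5 = 2; 2 ≠ 2 — FAILS
(B) x = 0: LHS = 3·0² - 1 = -1, RHS = 2·0 = 0; -1 = 0 — FAILS

Answer: Both A and B are false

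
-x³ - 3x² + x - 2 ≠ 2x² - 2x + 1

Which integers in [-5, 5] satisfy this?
Over all integers in [-5, 5], LHS − RHS is always negative; it is closest to 0 at x = 0, where it equals -3:
x = 0: LHS = -0³ - 3·0² + 0 - 2 = -2, RHS = 2·0² - 2·0 + 1 = 1; -2 ≠ 1 — holds
At the ends of the range:
x = -5: LHS = -(-5)³ - 3·(-5)² + (-5) - 2 = 43, RHS = 2·(-5)² - 2·(-5) + 1 = 61; 43 ≠ 61 — holds
x = 5: LHS = -5³ - 3·5² + 5 - 2 = -197, RHS = 2·5² - 2·5 + 1 = 41; -197 ≠ 41 — holds
Hence LHS − RHS is never 0, i.e. the two sides are never equal, so the relation holds for every integer in [-5, 5].

Answer: All integers in [-5, 5]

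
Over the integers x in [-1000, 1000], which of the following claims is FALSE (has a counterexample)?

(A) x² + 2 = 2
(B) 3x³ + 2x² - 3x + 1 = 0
(A) x = 1: LHS = 1² + 2 = 3; 3 = 2 — FAILS
(B) x = 0: LHS = 3·0³ + 2·0² - 3·0 + 1 = 1; 1 = 0 — FAILS

Answer: Both A and B are false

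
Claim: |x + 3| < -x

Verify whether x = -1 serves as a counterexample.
Substitute x = -1 into the relation:
x = -1: LHS = |(-1) + 3| = |2| = 2, RHS = -(-1) = 1; 2 < 1 — FAILS

Since the claim fails at x = -1, this value is a counterexample.

Answer: Yes, x = -1 is a counterexample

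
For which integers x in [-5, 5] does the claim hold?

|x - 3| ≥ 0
An absolute value is never negative, so the left side is ≥ 0 for every x, while the right side is 0. Tightest case in [-5, 5] is x = 3:
x = 3: LHS = |3 - 3| = |0| = 0; 0 ≥ 0 — holds
Hence LHS − RHS is never negative, i.e. LHS ≥ RHS throughout, so the relation holds for every integer in [-5, 5].

Answer: All integers in [-5, 5]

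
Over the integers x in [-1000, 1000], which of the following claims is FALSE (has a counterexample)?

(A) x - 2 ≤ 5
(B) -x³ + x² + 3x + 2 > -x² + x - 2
(A) x = 8: LHS = 8 - 2 = 6; 6 ≤ 5 — FAILS
(B) x = 4: LHS = -4³ + 4² + 3·4 + 2 = -34, RHS = -4² + 4 - 2 = -14; -34 > -14 — FAILS

Answer: Both A and B are false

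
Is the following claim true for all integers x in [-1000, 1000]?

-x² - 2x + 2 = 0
The claim fails at x = 0:
x = 0: LHS = -0² - 2·0 + 2 = 2; 2 = 0 — FAILS

Because a single integer refutes it, the statement is false.

Answer: False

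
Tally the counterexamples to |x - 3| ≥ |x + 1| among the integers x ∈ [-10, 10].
Counterexamples in [-10, 10]: {2, 3, 4, 5, 6, 7, 8, 9, 10}.

Counting them gives 9 values.

Answer: 9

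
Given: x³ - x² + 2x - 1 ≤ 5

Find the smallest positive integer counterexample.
Testing positive integers:
x = 1: LHS = 1³ - 1² + 2·1 - 1 = 1; 1 ≤ 5 — holds
x = 2: LHS = 2³ - 2² + 2·2 - 1 = 7; 7 ≤ 5 — FAILS  ← smallest positive counterexample

Answer: x = 2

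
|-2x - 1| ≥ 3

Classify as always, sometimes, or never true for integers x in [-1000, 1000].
Holds at x = 1: LHS = |-2·1 - 1| = |-3| = 3; 3 ≥ 3 — holds
Fails at x = 0: LHS = |-2·0 - 1| = |-1| = 1; 1 ≥ 3 — FAILS
It is satisfied by some integers in the range but not all.

Answer: Sometimes true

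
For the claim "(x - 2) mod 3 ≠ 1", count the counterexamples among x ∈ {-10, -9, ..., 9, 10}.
Counterexamples in [-10, 10]: {-9, -6, -3, 0, 3, 6, 9}.

Counting them gives 7 values.

Answer: 7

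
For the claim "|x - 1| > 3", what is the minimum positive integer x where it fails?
Testing positive integers:
x = 1: LHS = |1 - 1| = |0| = 0; 0 > 3 — FAILS  ← smallest positive counterexample

Answer: x = 1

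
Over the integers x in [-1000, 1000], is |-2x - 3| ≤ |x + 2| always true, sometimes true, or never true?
Holds at x = -1: LHS = |-2·(-1) - 3| = |-1| = 1, RHS = |(-1) + 2| = |1| = 1; 1 ≤ 1 — holds
Fails at x = 0: LHS = |-2·0 - 3| = |-3| = 3, RHS = |0 + 2| = |2| = 2; 3 ≤ 2 — FAILS
It is satisfied by some integers in the range but not all.

Answer: Sometimes true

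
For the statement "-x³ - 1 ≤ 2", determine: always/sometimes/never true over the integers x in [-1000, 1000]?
Holds at x = 0: LHS = -0³ - 1 = -1; -1 ≤ 2 — holds
Fails at x = -2: LHS = -(-2)³ - 1 = 7; 7 ≤ 2 — FAILS
It is satisfied by some integers in the range but not all.

Answer: Sometimes true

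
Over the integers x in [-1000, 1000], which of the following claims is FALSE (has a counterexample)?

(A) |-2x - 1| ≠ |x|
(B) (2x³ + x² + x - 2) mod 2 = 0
(A) x = -1: LHS = |-2·(-1) - 1| = |1| = 1, RHS = |-1| = 1; 1 ≠ 1 — FAILS

(B) For a polynomial with integer coefficients, its value mod 2 depends only on x mod 2, so it suffices to check one representative of each residue class, x = 0, 1:
x = 0: LHS = (2·0³ + 0² + 0 - 2) mod 2 = (-2) mod 2 = 0; 0 = 0 — holds
x = 1: LHS = (2·1³ + 1² + 1 - 2) mod 2 = 2 mod 2 = 0; 0 = 0 — holds
The relation holds in every residue class, so the relation holds for every integer in [-1000, 1000].

Only (A) has a counterexample.

Answer: A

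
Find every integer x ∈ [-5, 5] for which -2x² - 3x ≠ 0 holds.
Holds for: {-5, -4, -3, -2, -1, 1, 2, 3, 4, 5}
Fails for: {0}

Answer: {-5, -4, -3, -2, -1, 1, 2, 3, 4, 5}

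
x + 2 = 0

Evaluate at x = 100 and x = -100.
x = 100: LHS = 100 + 2 = 102; 102 = 0 — FAILS
x = -100: LHS = (-100) + 2 = -98; -98 = 0 — FAILS

Answer: No, fails for both x = 100 and x = -100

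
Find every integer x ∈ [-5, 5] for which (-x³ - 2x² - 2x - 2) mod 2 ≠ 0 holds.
Holds for: {-5, -3, -1, 1, 3, 5}
Fails for: {-4, -2, 0, 2, 4}

Answer: {-5, -3, -1, 1, 3, 5}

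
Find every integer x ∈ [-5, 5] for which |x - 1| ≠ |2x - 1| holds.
Holds for: {-5, -4, -3, -2, -1, 1, 2, 3, 4, 5}
Fails for: {0}

Answer: {-5, -4, -3, -2, -1, 1, 2, 3, 4, 5}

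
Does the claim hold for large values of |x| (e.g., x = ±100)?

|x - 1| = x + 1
x = 100: LHS = |100 - 1| = |99| = 99, RHS = 100 + 1 = 101; 99 = 101 — FAILS
x = -100: LHS = |(-100) - 1| = |-101| = 101, RHS = (-100) + 1 = -99; 101 = -99 — FAILS

Answer: No, fails for both x = 100 and x = -100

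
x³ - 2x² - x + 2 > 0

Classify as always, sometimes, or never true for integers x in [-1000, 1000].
Holds at x = 0: LHS = 0³ - 2·0² - 0 + 2 = 2; 2 > 0 — holds
Fails at x = 1: LHS = 1³ - 2·1² - 1 + 2 = 0; 0 > 0 — FAILS
It is satisfied by some integers in the range but not all.

Answer: Sometimes true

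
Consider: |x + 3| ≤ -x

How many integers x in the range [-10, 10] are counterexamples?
Counterexamples in [-10, 10]: {-1, 0, 1, 2, 3, 4, 5, 6, 7, 8, 9, 10}.

Counting them gives 12 values.

Answer: 12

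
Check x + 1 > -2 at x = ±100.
x = 100: LHS = 100 + 1 = 101; 101 > -2 — holds
x = -100: LHS = (-100) + 1 = -99; -99 > -2 — FAILS

Answer: Partially: holds for x = 100, fails for x = -100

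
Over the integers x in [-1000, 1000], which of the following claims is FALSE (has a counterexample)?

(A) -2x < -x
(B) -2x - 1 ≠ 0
(A) x = 0: LHS = -2·0 = 0, RHS = -0 = 0; 0 < 0 — FAILS

(B) Track d = LHS − RHS over the integers in [-1000, 1000]. Equality would need d = 0, but d changes sign only between consecutive integers, jumping over 0:
x = -1: LHS = -2·(-1) - 1 = 1; 1 ≠ 0 — holds  (d = 1)
x = 0: LHS = -2·0 - 1 = -1; -1 ≠ 0 — holds  (d = -1)
Away from these crossings d keeps a constant sign, and checking every integer in [-1000, 1000] confirms d ≠ 0 throughout. Hence the two sides are never equal, so the relation holds for every integer in [-1000, 1000].

Only (A) has a counterexample.

Answer: A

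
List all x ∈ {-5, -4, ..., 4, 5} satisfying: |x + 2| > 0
Holds for: {-5, -4, -3, -1, 0, 1, 2, 3, 4, 5}
Fails for: {-2}

Answer: {-5, -4, -3, -1, 0, 1, 2, 3, 4, 5}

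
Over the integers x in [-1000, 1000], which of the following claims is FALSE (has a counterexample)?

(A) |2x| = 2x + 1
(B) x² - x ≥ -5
(A) x = 0: LHS = |2·0| = |0| = 0, RHS = 2·0 + 1 = 1; 0 = 1 — FAILS

(B) Over all integers in [-1000, 1000], LHS − RHS is smallest at x = 0, where it equals 5:
x = 0: LHS = 0² - 0 = 0; 0 ≥ -5 — holds
At the ends of the range:
x = -1000: LHS = (-1000)² - (-1000) = 1001000; 1001000 ≥ -5 — holds
x = 1000: LHS = 1000² - 1000 = 999000; 999000 ≥ -5 — holds
Hence LHS − RHS is never negative, i.e. LHS ≥ RHS throughout, so the relation holds for every integer in [-1000, 1000].

Only (A) has a counterexample.

Answer: A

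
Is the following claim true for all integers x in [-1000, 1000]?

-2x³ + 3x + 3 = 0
The claim fails at x = 0:
x = 0: LHS = -2·0³ + 3·0 + 3 = 3; 3 = 0 — FAILS

Because a single integer refutes it, the statement is false.

Answer: False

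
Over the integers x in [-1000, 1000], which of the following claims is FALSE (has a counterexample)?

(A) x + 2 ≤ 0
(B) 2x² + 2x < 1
(A) x = 0: LHS = 0 + 2 = 2; 2 ≤ 0 — FAILS
(B) x = 1: LHS = 2·1² + 2·1 = 4; 4 < 1 — FAILS

Answer: Both A and B are false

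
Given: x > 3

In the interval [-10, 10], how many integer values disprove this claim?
Counterexamples in [-10, 10]: {-10, -9, -8, -7, -6, -5, -4, -3, -2, -1, 0, 1, 2, 3}.

Counting them gives 14 values.

Answer: 14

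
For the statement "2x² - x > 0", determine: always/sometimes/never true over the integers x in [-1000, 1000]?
Holds at x = 1: LHS = 2·1² - 1 = 1; 1 > 0 — holds
Fails at x = 0: LHS = 2·0² - 0 = 0; 0 > 0 — FAILS
It is satisfied by some integers in the range but not all.

Answer: Sometimes true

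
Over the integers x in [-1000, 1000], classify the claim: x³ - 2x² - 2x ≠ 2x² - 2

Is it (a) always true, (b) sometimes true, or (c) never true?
Track d = LHS − RHS over the integers in [-1000, 1000]. Equality would need d = 0, but d changes sign only between consecutive integers, jumping over 0:
x = -1: LHS = (-1)³ - 2·(-1)² - 2·(-1) = -1, RHS = 2·(-1)² - 2 = 0; -1 ≠ 0 — holds  (d = -1)
x = 0: LHS = 0³ - 2·0² - 2·0 = 0, RHS = 2·0² - 2 = -2; 0 ≠ -2 — holds  (d = 2)
x = 0: LHS = 0³ - 2·0² - 2·0 = 0, RHS = 2·0² - 2 = -2; 0 ≠ -2 — holds  (d = 2)
x = 1: LHS = 1³ - 2·1² - 2·1 = -3, RHS = 2·1² - 2 = 0; -3 ≠ 0 — holds  (d = -3)
x = 4: LHS = 4³ - 2·4² - 2·4 = 24, RHS = 2·4² - 2 = 30; 24 ≠ 30 — holds  (d = -6)
x = 5: LHS = 5³ - 2·5² - 2·5 = 65, RHS = 2·5² - 2 = 48; 65 ≠ 48 — holds  (d = 17)
Away from these crossings d keeps a constant sign, and checking every integer in [-1000, 1000] confirms d ≠ 0 throughout. Hence the two sides are never equal, so the relation holds for every integer in [-1000, 1000].

No counterexample exists.

Answer: Always true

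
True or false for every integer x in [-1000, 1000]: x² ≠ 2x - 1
The claim fails at x = 1:
x = 1: LHS = 1² = 1, RHS = 2·1 - 1 = 1; 1 ≠ 1 — FAILS

Because a single integer refutes it, the statement is false.

Answer: False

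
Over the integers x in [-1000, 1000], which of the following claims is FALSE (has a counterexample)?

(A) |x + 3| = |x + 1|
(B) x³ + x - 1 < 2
(A) x = 0: LHS = |0 + 3| = |3| = 3, RHS = |0 + 1| = |1| = 1; 3 = 1 — FAILS
(B) x = 2: LHS = 2³ + 2 - 1 = 9; 9 < 2 — FAILS

Answer: Both A and B are false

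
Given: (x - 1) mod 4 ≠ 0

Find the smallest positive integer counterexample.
Testing positive integers:
x = 1: LHS = (1 - 1) mod 4 = 0 mod 4 = 0; 0 ≠ 0 — FAILS  ← smallest positive counterexample

Answer: x = 1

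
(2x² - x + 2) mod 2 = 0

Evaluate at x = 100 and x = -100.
x = 100: LHS = (2·100² - 100 + 2) mod 2 = 19902 mod 2 = 0; 0 = 0 — holds
x = -100: LHS = (2·(-100)² - (-100) + 2) mod 2 = 20102 mod 2 = 0; 0 = 0 — holds

Answer: Yes, holds for both x = 100 and x = -100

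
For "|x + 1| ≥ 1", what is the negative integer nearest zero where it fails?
Testing negative integers from -1 downward:
x = -1: LHS = |(-1) + 1| = |0| = 0; 0 ≥ 1 — FAILS  ← closest negative counterexample to 0

Answer: x = -1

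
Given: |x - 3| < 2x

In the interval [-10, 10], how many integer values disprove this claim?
Counterexamples in [-10, 10]: {-10, -9, -8, -7, -6, -5, -4, -3, -2, -1, 0, 1}.

Counting them gives 12 values.

Answer: 12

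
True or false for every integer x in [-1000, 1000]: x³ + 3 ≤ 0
The claim fails at x = 0:
x = 0: LHS = 0³ + 3 = 3; 3 ≤ 0 — FAILS

Because a single integer refutes it, the statement is false.

Answer: False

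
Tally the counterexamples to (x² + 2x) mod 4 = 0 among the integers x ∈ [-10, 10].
Counterexamples in [-10, 10]: {-9, -7, -5, -3, -1, 1, 3, 5, 7, 9}.

Counting them gives 10 values.

Answer: 10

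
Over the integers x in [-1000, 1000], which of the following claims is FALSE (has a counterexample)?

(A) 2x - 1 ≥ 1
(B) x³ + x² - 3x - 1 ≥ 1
(A) x = 0: LHS = 2·0 - 1 = -1; -1 ≥ 1 — FAILS
(B) x = 0: LHS = 0³ + 0² - 3·0 - 1 = -1; -1 ≥ 1 — FAILS

Answer: Both A and B are false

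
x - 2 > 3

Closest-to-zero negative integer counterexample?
Testing negative integers from -1 downward:
x = -1: LHS = (-1) - 2 = -3; -3 > 3 — FAILS  ← closest negative counterexample to 0

Answer: x = -1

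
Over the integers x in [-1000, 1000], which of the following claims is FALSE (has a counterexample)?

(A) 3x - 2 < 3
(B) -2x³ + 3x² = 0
(A) x = 2: LHS = 3·2 - 2 = 4; 4 < 3 — FAILS
(B) x = 1: LHS = -2·1³ + 3·1² = 1; 1 = 0 — FAILS

Answer: Both A and B are false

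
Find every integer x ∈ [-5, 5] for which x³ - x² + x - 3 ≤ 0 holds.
Holds for: {-5, -4, -3, -2, -1, 0, 1}
Fails for: {2, 3, 4, 5}

Answer: {-5, -4, -3, -2, -1, 0, 1}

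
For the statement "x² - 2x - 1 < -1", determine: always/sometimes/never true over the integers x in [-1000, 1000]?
Holds at x = 1: LHS = 1² - 2·1 - 1 = -2; -2 < -1 — holds
Fails at x = 0: LHS = 0² - 2·0 - 1 = -1; -1 < -1 — FAILS
It is satisfied by some integers in the range but not all.

Answer: Sometimes true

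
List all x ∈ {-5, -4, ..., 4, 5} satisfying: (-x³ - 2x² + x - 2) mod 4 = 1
For a polynomial with integer coefficients, its value mod 4 depends only on x mod 4, so it suffices to check one representative of each residue class, x = 0, 1, 2, 3:
x = 0: LHS = (-0³ - 2·0² + 0 - 2) mod 4 = (-2) mod 4 = 2; 2 = 1 — FAILS
x = 1: LHS = (-1³ - 2·1² + 1 - 2) mod 4 = (-4) mod 4 = 0; 0 = 1 — FAILS
x = 2: LHS = (-2³ - 2·2² + 2 - 2) mod 4 = (-16) mod 4 = 0; 0 = 1 — FAILS
x = 3: LHS = (-3³ - 2·3² + 3 - 2) mod 4 = (-44) mod 4 = 0; 0 = 1 — FAILS
The relation fails in every residue class, so the claimed relation (=) fails for every integer in [-5, 5].

Answer: None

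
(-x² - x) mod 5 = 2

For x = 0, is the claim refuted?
Substitute x = 0 into the relation:
x = 0: LHS = (-0² - 0) mod 5 = 0 mod 5 = 0; 0 = 2 — FAILS

Since the claim fails at x = 0, this value is a counterexample.

Answer: Yes, x = 0 is a counterexample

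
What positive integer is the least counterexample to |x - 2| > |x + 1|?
Testing positive integers:
x = 1: LHS = |1 - 2| = |-1| = 1, RHS = |1 + 1| = |2| = 2; 1 > 2 — FAILS  ← smallest positive counterexample

Answer: x = 1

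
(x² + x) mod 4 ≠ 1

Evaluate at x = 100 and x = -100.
x = 100: LHS = (100² + 100) mod 4 = 10100 mod 4 = 0; 0 ≠ 1 — holds
x = -100: LHS = ((-100)² + (-100)) mod 4 = 9900 mod 4 = 0; 0 ≠ 1 — holds

Answer: Yes, holds for both x = 100 and x = -100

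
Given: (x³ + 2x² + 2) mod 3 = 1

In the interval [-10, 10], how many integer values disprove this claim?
Counterexamples in [-10, 10]: {-10, -9, -8, -7, -6, -5, -4, -3, -2, -1, 0, 1, 2, 3, 4, 5, 6, 7, 8, 9, 10}.

Counting them gives 21 values.

Answer: 21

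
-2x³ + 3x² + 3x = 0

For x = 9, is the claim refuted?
Substitute x = 9 into the relation:
x = 9: LHS = -2·9³ + 3·9² + 3·9 = -1188; -1188 = 0 — FAILS

Since the claim fails at x = 9, this value is a counterexample.

Answer: Yes, x = 9 is a counterexample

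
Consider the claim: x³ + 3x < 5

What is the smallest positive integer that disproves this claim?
Testing positive integers:
x = 1: LHS = 1³ + 3·1 = 4; 4 < 5 — holds
x = 2: LHS = 2³ + 3·2 = 14; 14 < 5 — FAILS  ← smallest positive counterexample

Answer: x = 2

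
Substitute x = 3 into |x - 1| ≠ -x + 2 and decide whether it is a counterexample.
Substitute x = 3 into the relation:
x = 3: LHS = |3 - 1| = |2| = 2, RHS = -3 + 2 = -1; 2 ≠ -1 — holds

The relation holds at x = 3, so it is not a counterexample.

Answer: No, x = 3 is not a counterexample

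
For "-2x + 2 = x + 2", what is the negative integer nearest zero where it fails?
Testing negative integers from -1 downward:
x = -1: LHS = -2·(-1) + 2 = 4, RHS = (-1) + 2 = 1; 4 = 1 — FAILS  ← closest negative counterexample to 0

Answer: x = -1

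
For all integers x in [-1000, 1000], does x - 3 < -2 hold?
The claim fails at x = 1:
x = 1: LHS = 1 - 3 = -2; -2 < -2 — FAILS

Because a single integer refutes it, the statement is false.

Answer: False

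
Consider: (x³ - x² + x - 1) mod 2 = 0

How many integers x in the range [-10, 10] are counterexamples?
Counterexamples in [-10, 10]: {-10, -8, -6, -4, -2, 0, 2, 4, 6, 8, 10}.

Counting them gives 11 values.

Answer: 11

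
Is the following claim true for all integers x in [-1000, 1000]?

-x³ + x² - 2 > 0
The claim fails at x = 0:
x = 0: LHS = -0³ + 0² - 2 = -2; -2 > 0 — FAILS

Because a single integer refutes it, the statement is false.

Answer: False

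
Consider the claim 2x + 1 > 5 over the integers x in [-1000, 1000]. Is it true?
The claim fails at x = 0:
x = 0: LHS = 2·0 + 1 = 1; 1 > 5 — FAILS

Because a single integer refutes it, the statement is false.

Answer: False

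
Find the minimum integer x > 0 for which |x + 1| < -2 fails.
Testing positive integers:
x = 1: LHS = |1 + 1| = |2| = 2; 2 < -2 — FAILS  ← smallest positive counterexample

Answer: x = 1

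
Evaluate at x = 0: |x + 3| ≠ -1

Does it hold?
x = 0: LHS = |0 + 3| = |3| = 3; 3 ≠ -1 — holds

The relation is satisfied at x = 0.

Answer: Yes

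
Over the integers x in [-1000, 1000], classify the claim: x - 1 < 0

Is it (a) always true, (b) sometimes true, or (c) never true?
Holds at x = 0: LHS = 0 - 1 = -1; -1 < 0 — holds
Fails at x = 1: LHS = 1 - 1 = 0; 0 < 0 — FAILS
It is satisfied by some integers in the range but not all.

Answer: Sometimes true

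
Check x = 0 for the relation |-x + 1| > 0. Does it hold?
x = 0: LHS = |-0 + 1| = |1| = 1; 1 > 0 — holds

The relation is satisfied at x = 0.

Answer: Yes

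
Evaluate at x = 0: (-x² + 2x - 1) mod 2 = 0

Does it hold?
x = 0: LHS = (-0² + 2·0 - 1) mod 2 = (-1) mod 2 = 1; 1 = 0 — FAILS

The relation fails at x = 0, so x = 0 is a counterexample.

Answer: No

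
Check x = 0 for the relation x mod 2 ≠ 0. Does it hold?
x = 0: LHS = 0 mod 2 = 0; 0 ≠ 0 — FAILS

The relation fails at x = 0, so x = 0 is a counterexample.

Answer: No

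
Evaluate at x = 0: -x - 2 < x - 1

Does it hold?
x = 0: LHS = -0 - 2 = -2, RHS = 0 - 1 = -1; -2 < -1 — holds

The relation is satisfied at x = 0.

Answer: Yes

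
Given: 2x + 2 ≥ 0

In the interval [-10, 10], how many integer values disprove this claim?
Counterexamples in [-10, 10]: {-10, -9, -8, -7, -6, -5, -4, -3, -2}.

Counting them gives 9 values.

Answer: 9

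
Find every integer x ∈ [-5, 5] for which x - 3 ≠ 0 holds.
Holds for: {-5, -4, -3, -2, -1, 0, 1, 2, 4, 5}
Fails for: {3}

Answer: {-5, -4, -3, -2, -1, 0, 1, 2, 4, 5}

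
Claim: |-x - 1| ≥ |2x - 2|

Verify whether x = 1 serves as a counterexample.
Substitute x = 1 into the relation:
x = 1: LHS = |-1 - 1| = |-2| = 2, RHS = |2·1 - 2| = |0| = 0; 2 ≥ 0 — holds

The claim holds here, so x = 1 is not a counterexample. (A counterexample exists elsewhere, e.g. x = 0.)

Answer: No, x = 1 is not a counterexample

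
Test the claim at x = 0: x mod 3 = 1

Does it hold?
x = 0: LHS = 0 mod 3 = 0; 0 = 1 — FAILS

The relation fails at x = 0, so x = 0 is a counterexample.

Answer: No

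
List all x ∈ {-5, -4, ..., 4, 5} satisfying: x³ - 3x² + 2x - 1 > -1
Holds for: {3, 4, 5}
Fails for: {-5, -4, -3, -2, -1, 0, 1, 2}

Answer: {3, 4, 5}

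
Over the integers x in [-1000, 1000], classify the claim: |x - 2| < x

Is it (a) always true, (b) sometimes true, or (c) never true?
Holds at x = 2: LHS = |2 - 2| = |0| = 0; 0 < 2 — holds
Fails at x = 0: LHS = |0 - 2| = |-2| = 2; 2 < 0 — FAILS
It is satisfied by some integers in the range but not all.

Answer: Sometimes true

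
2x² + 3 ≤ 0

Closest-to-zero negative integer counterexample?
Testing negative integers from -1 downward:
x = -1: LHS = 2·(-1)² + 3 = 5; 5 ≤ 0 — FAILS  ← closest negative counterexample to 0

Answer: x = -1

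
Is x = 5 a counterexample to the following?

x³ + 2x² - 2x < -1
Substitute x = 5 into the relation:
x = 5: LHS = 5³ + 2·5² - 2·5 = 165; 165 < -1 — FAILS

Since the claim fails at x = 5, this value is a counterexample.

Answer: Yes, x = 5 is a counterexample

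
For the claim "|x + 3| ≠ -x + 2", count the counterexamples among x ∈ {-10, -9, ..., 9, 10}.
Track d = LHS − RHS over the integers in [-10, 10]. Equality would need d = 0, but d changes sign only between consecutive integers, jumping over 0:
x = -1: LHS = |(-1) + 3| = |2| = 2, RHS = -(-1) + 2 = 3; 2 ≠ 3 — holds  (d = -1)
x = 0: LHS = |0 + 3| = |3| = 3, RHS = -0 + 2 = 2; 3 ≠ 2 — holds  (d = 1)
Away from these crossings d keeps a constant sign, and checking every integer in [-10, 10] confirms d ≠ 0 throughout. Hence the two sides are never equal, so the relation holds for every integer in [-10, 10].

No counterexample appears in that range.

Answer: 0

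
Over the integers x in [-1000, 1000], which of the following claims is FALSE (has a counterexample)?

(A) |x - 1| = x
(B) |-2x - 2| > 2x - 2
(A) x = 0: LHS = |0 - 1| = |-1| = 1; 1 = 0 — FAILS

(B) Over all integers in [-1000, 1000], LHS − RHS is smallest at x = 0, where it equals 4:
x = 0: LHS = |-2·0 - 2| = |-2| = 2, RHS = 2·0 - 2 = -2; 2 > -2 — holds
At the ends of the range:
x = -1000: LHS = |-2·(-1000) - 2| = |1998| = 1998, RHS = 2·(-1000) - 2 = -2002; 1998 > -2002 — holds
x = 1000: LHS = |-2·1000 - 2| = |-2002| = 2002, RHS = 2·1000 - 2 = 1998; 2002 > 1998 — holds
Hence LHS − RHS is never zero or negative, i.e. LHS > RHS throughout, so the relation holds for every integer in [-1000, 1000].

Only (A) has a counterexample.

Answer: A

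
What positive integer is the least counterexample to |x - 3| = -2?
Testing positive integers:
x = 1: LHS = |1 - 3| = |-2| = 2; 2 = -2 — FAILS  ← smallest positive counterexample

Answer: x = 1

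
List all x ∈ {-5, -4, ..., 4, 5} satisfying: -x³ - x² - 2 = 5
Track d = LHS − RHS over the integers in [-5, 5]. Equality would need d = 0, but d changes sign only between consecutive integers, jumping over 0:
x = -3: LHS = -(-3)³ - (-3)² - 2 = 16; 16 = 5 — FAILS  (d = 11)
x = -2: LHS = -(-2)³ - (-2)² - 2 = 2; 2 = 5 — FAILS  (d = -3)
Away from these crossings d keeps a constant sign, and checking every integer in [-5, 5] confirms d ≠ 0 throughout. Hence the two sides are never equal, so the claimed relation (=) fails for every integer in [-5, 5].

Answer: None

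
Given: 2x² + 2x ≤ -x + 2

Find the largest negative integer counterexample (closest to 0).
Testing negative integers from -1 downward:
x = -1: LHS = 2·(-1)² + 2·(-1) = 0, RHS = -(-1) + 2 = 3; 0 ≤ 3 — holds
x = -2: LHS = 2·(-2)² + 2·(-2) = 4, RHS = -(-2) + 2 = 4; 4 ≤ 4 — holds
x = -3: LHS = 2·(-3)² + 2·(-3) = 12, RHS = -(-3) + 2 = 5; 12 ≤ 5 — FAILS  ← closest negative counterexample to 0

Answer: x = -3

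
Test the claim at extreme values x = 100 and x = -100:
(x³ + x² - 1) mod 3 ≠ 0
x = 100: LHS = (100³ + 100² - 1) mod 3 = 1009999 mod 3 = 1; 1 ≠ 0 — holds
x = -100: LHS = ((-100)³ + (-100)² - 1) mod 3 = (-990001) mod 3 = 2; 2 ≠ 0 — holds

Answer: Yes, holds for both x = 100 and x = -100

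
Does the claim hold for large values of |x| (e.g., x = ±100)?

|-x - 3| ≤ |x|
x = 100: LHS = |-100 - 3| = |-103| = 103, RHS = |100| = 100; 103 ≤ 100 — FAILS
x = -100: LHS = |-(-100) - 3| = |97| = 97, RHS = |-100| = 100; 97 ≤ 100 — holds

Answer: Partially: fails for x = 100, holds for x = -100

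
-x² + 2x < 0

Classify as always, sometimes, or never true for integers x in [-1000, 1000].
Holds at x = -1: LHS = -(-1)² + 2·(-1) = -3; -3 < 0 — holds
Fails at x = 0: LHS = -0² + 2·0 = 0; 0 < 0 — FAILS
It is satisfied by some integers in the range but not all.

Answer: Sometimes true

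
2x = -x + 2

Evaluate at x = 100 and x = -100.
x = 100: LHS = 2·100 = 200, RHS = -100 + 2 = -98; 200 = -98 — FAILS
x = -100: LHS = 2·(-100) = -200, RHS = -(-100) + 2 = 102; -200 = 102 — FAILS

Answer: No, fails for both x = 100 and x = -100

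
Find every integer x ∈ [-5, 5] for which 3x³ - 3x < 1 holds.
Holds for: {-5, -4, -3, -2, -1, 0, 1}
Fails for: {2, 3, 4, 5}

Answer: {-5, -4, -3, -2, -1, 0, 1}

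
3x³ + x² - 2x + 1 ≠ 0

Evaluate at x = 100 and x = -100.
x = 100: LHS = 3·100³ + 100² - 2·100 + 1 = 3009801; 3009801 ≠ 0 — holds
x = -100: LHS = 3·(-100)³ + (-100)² - 2·(-100) + 1 = -2989799; -2989799 ≠ 0 — holds

Answer: Yes, holds for both x = 100 and x = -100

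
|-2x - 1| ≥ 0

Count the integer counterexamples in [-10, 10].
An absolute value is never negative, so the left side is ≥ 0 for every x, while the right side is 0. Tightest case in [-10, 10] is x = 0:
x = 0: LHS = |-2·0 - 1| = |-1| = 1; 1 ≥ 0 — holds
Hence LHS − RHS is never negative, i.e. LHS ≥ RHS throughout, so the relation holds for every integer in [-10, 10].

No counterexample appears in that range.

Answer: 0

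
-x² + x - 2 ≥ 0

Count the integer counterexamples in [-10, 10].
Counterexamples in [-10, 10]: {-10, -9, -8, -7, -6, -5, -4, -3, -2, -1, 0, 1, 2, 3, 4, 5, 6, 7, 8, 9, 10}.

Counting them gives 21 values.

Answer: 21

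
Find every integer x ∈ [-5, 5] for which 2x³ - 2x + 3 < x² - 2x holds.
Holds for: {-5, -4, -3, -2}
Fails for: {-1, 0, 1, 2, 3, 4, 5}

Answer: {-5, -4, -3, -2}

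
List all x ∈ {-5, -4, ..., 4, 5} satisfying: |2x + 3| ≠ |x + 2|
Holds for: {-5, -4, -3, -2, 0, 1, 2, 3, 4, 5}
Fails for: {-1}

Answer: {-5, -4, -3, -2, 0, 1, 2, 3, 4, 5}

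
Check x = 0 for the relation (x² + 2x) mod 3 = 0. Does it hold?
x = 0: LHS = (0² + 2·0) mod 3 = 0 mod 3 = 0; 0 = 0 — holds

The relation is satisfied at x = 0.

Answer: Yes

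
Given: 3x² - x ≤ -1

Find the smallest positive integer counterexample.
Testing positive integers:
x = 1: LHS = 3·1² - 1 = 2; 2 ≤ -1 — FAILS  ← smallest positive counterexample

Answer: x = 1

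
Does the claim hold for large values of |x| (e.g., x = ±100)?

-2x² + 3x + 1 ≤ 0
x = 100: LHS = -2·100² + 3·100 + 1 = -19699; -19699 ≤ 0 — holds
x = -100: LHS = -2·(-100)² + 3·(-100) + 1 = -20299; -20299 ≤ 0 — holds

Answer: Yes, holds for both x = 100 and x = -100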